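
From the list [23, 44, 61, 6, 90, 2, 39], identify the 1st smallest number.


Sort ascending: [2, 6, 23, 39, 44, 61, 90]
The 1st element (1-indexed) is at index 0.
Value = 2
Final answer: 2


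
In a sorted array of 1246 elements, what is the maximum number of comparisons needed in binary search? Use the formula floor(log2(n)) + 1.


Binary search halves the search space each step.
Maximum comparisons = floor(log2(1246)) + 1
log2(1246) = 10.2831
floor(log2(1246)) = 10, so 10 + 1 = 11
Final answer: 11


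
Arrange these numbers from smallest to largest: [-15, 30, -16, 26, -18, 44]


Original list: [-15, 30, -16, 26, -18, 44]
Repeatedly take the smallest remaining element:
  Remaining [-15, 30, -16, 26, -18, 44] -> smallest is -18
  Remaining [-15, 30, -16, 26, 44] -> smallest is -16
  Remaining [-15, 30, 26, 44] -> smallest is -15
  Remaining [30, 26, 44] -> smallest is 26
  Remaining [30, 44] -> smallest is 30
  Remaining [44] -> smallest is 44
Collecting the picks in order gives the sorted list.
Final answer: [-18, -16, -15, 26, 30, 44]


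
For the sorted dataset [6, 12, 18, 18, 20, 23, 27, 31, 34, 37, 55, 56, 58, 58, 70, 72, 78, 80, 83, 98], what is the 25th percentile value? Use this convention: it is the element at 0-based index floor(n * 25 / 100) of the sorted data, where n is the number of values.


The dataset has n = 20 elements.
Index = floor(20 * 25 / 100) = floor(500 / 100) = floor(5) = 5
Counting from index 0 in the sorted data, the element at index 5 is 23.
Final answer: 23


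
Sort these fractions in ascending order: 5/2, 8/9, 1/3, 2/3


Convert to decimal for comparison:
  5/2 = 2.5
  8/9 = 0.8889
  1/3 = 0.3333
  2/3 = 0.6667
Decimals in increasing order: 0.3333 < 0.6667 < 0.8889 < 2.5
Writing each back as its fraction gives the sorted order.
Final answer: 1/3, 2/3, 8/9, 5/2


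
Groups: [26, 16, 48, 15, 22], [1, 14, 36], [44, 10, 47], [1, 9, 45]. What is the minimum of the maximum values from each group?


Find max of each group:
  Group 1: [26, 16, 48, 15, 22] -> max = 48
  Group 2: [1, 14, 36] -> max = 36
  Group 3: [44, 10, 47] -> max = 47
  Group 4: [1, 9, 45] -> max = 45
Maxes: [48, 36, 47, 45]
Minimum of maxes = 36
Final answer: 36


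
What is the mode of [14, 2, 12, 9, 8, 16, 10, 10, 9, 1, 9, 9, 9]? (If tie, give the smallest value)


Count the frequency of each value:
  1 appears 1 time(s)
  2 appears 1 time(s)
  8 appears 1 time(s)
  9 appears 5 time(s)
  10 appears 2 time(s)
  12 appears 1 time(s)
  14 appears 1 time(s)
  16 appears 1 time(s)
Maximum frequency is 5.
Only 9 reaches that frequency, so it is the mode.
Final answer: 9


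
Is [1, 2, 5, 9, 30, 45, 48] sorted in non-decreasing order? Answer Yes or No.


Check consecutive pairs:
  1 <= 2? True
  2 <= 5? True
  5 <= 9? True
  9 <= 30? True
  30 <= 45? True
  45 <= 48? True
Every consecutive pair is in order, so the list is non-decreasing.
Final answer: Yes


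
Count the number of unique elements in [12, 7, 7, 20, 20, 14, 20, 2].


List all unique values:
Distinct values: [2, 7, 12, 14, 20]
Count = 5
Final answer: 5


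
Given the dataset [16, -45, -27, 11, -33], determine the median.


First, sort the list: [-45, -33, -27, 11, 16]
The list has 5 elements (odd count).
The middle index is 2 (0-based), and the element there is -27.
Final answer: -27


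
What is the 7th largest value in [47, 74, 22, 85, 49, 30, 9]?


Sort descending: [85, 74, 49, 47, 30, 22, 9]
The 7th element (1-indexed) is at index 6.
Value = 9
Final answer: 9


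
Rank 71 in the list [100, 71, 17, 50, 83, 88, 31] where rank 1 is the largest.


Sort descending: [100, 88, 83, 71, 50, 31, 17]
Find 71 in the sorted list.
71 is at position 4.
Final answer: 4


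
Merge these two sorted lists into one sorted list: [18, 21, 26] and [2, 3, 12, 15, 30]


List A: [18, 21, 26]
List B: [2, 3, 12, 15, 30]
Repeatedly compare the front elements and take the smaller:
  18 vs 2 -> take 2
  18 vs 3 -> take 3
  18 vs 12 -> take 12
  18 vs 15 -> take 15
  18 vs 30 -> take 18
  21 vs 30 -> take 21
  26 vs 30 -> take 26
  A is exhausted; append the rest of B: [30]
Final answer: [2, 3, 12, 15, 18, 21, 26, 30]


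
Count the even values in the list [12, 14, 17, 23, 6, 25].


Check each element:
  12 is even
  14 is even
  17 is odd
  23 is odd
  6 is even
  25 is odd
Evens: [12, 14, 6]
Count of evens = 3
Final answer: 3


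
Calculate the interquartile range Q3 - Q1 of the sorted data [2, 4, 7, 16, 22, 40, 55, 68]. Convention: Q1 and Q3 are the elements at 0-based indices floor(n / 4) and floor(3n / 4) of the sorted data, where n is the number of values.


The data has n = 8 elements.
Q1 index = floor(8 / 4) = floor(2) = 2; Q3 index = floor(3 * 8 / 4) = floor(6) = 6
Q1 = element at index 2 = 7
Q3 = element at index 6 = 55
IQR = 55 - 7 = 48
Final answer: 48


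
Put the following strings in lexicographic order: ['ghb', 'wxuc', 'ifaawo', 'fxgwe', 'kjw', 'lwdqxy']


Compare strings character by character (the first differing letter decides):
  'fxgwe' < 'ghb' since 'f' < 'g' at position 1
  'ghb' < 'ifaawo' since 'g' < 'i' at position 1
  'ifaawo' < 'kjw' since 'i' < 'k' at position 1
  'kjw' < 'lwdqxy' since 'k' < 'l' at position 1
  'lwdqxy' < 'wxuc' since 'l' < 'w' at position 1
Chaining these comparisons gives the alphabetical order.
Final answer: ['fxgwe', 'ghb', 'ifaawo', 'kjw', 'lwdqxy', 'wxuc']


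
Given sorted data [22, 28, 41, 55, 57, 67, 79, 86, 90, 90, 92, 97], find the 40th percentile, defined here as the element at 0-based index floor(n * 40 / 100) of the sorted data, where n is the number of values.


The dataset has n = 12 elements.
Index = floor(12 * 40 / 100) = floor(480 / 100) = floor(4.8) = 4
Counting from index 0 in the sorted data, the element at index 4 is 57.
Final answer: 57


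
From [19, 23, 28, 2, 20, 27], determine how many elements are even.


Check each element:
  19 is odd
  23 is odd
  28 is even
  2 is even
  20 is even
  27 is odd
Evens: [28, 2, 20]
Count of evens = 3
Final answer: 3


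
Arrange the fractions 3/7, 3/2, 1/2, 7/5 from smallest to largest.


Convert to decimal for comparison:
  3/7 = 0.4286
  3/2 = 1.5
  1/2 = 0.5
  7/5 = 1.4
Decimals in increasing order: 0.4286 < 0.5 < 1.4 < 1.5
Writing each back as its fraction gives the sorted order.
Final answer: 3/7, 1/2, 7/5, 3/2


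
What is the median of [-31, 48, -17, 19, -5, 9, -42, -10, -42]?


First, sort the list: [-42, -42, -31, -17, -10, -5, 9, 19, 48]
The list has 9 elements (odd count).
The middle index is 4 (0-based), and the element there is -10.
Final answer: -10


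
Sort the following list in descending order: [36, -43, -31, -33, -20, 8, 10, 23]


Original list: [36, -43, -31, -33, -20, 8, 10, 23]
Repeatedly take the largest remaining element:
  Remaining [36, -43, -31, -33, -20, 8, 10, 23] -> largest is 36
  Remaining [-43, -31, -33, -20, 8, 10, 23] -> largest is 23
  Remaining [-43, -31, -33, -20, 8, 10] -> largest is 10
  Remaining [-43, -31, -33, -20, 8] -> largest is 8
  Remaining [-43, -31, -33, -20] -> largest is -20
  Remaining [-43, -31, -33] -> largest is -31
  Remaining [-43, -33] -> largest is -33
  Remaining [-43] -> largest is -43
Collecting the picks in order gives the descending list.
Final answer: [36, 23, 10, 8, -20, -31, -33, -43]


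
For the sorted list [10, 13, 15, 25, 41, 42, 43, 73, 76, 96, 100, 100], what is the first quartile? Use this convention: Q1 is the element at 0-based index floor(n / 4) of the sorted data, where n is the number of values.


The list has n = 12 elements.
Q1 index = floor(12 / 4) = floor(3) = 3
Counting from index 0 in the sorted data, the element at index 3 is 25.
Final answer: 25


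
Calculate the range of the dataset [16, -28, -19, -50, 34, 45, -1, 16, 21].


Maximum value: 45
Minimum value: -50
Range = 45 - (-50) = 95
Final answer: 95


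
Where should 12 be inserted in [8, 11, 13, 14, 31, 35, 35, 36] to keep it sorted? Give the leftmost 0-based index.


List is sorted: [8, 11, 13, 14, 31, 35, 35, 36]
We need the leftmost position where 12 can be inserted, i.e. the first index whose element is >= 12 (or the end of the list if none is).
Binary search with low=0, high=8 (0-based indices):
  low=0, high=8, mid=4: a[4]=31 >= 12, so high = 4
  low=0, high=4, mid=2: a[2]=13 >= 12, so high = 2
  low=0, high=2, mid=1: a[1]=11 < 12, so low = 2
Now low = high = 2, so the insertion index is 2.
Final answer: 2


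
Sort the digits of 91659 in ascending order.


The number 91659 has digits: 9, 1, 6, 5, 9
Sorted: 1, 5, 6, 9, 9
Joining the sorted digits gives the result.
Final answer: 15699


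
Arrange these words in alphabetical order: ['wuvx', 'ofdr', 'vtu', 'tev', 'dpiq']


Compare strings character by character (the first differing letter decides):
  'dpiq' < 'ofdr' since 'd' < 'o' at position 1
  'ofdr' < 'tev' since 'o' < 't' at position 1
  'tev' < 'vtu' since 't' < 'v' at position 1
  'vtu' < 'wuvx' since 'v' < 'w' at position 1
Chaining these comparisons gives the alphabetical order.
Final answer: ['dpiq', 'ofdr', 'tev', 'vtu', 'wuvx']


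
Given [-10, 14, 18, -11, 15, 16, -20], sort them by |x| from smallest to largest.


Compute absolute values:
  |-10| = 10
  |14| = 14
  |18| = 18
  |-11| = 11
  |15| = 15
  |16| = 16
  |-20| = 20
Absolute values in increasing order: 10 < 11 < 14 < 15 < 16 < 18 < 20
Listing the original numbers in that order gives the answer.
Final answer: [-10, -11, 14, 15, 16, 18, -20]


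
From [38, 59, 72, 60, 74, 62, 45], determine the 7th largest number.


Sort descending: [74, 72, 62, 60, 59, 45, 38]
The 7th element (1-indexed) is at index 6.
Value = 38
Final answer: 38


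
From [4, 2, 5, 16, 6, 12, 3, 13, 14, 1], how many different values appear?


List all unique values:
Distinct values: [1, 2, 3, 4, 5, 6, 12, 13, 14, 16]
Count = 10
Final answer: 10


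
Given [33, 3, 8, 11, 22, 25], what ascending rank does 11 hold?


Sort ascending: [3, 8, 11, 22, 25, 33]
Find 11 in the sorted list.
11 is at position 3 (1-indexed).
Final answer: 3


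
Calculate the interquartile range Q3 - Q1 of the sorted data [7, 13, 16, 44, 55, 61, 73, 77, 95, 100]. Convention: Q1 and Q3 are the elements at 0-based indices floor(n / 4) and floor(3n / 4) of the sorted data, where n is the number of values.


The data has n = 10 elements.
Q1 index = floor(10 / 4) = floor(2.5) = 2; Q3 index = floor(3 * 10 / 4) = floor(7.5) = 7
Q1 = element at index 2 = 16
Q3 = element at index 7 = 77
IQR = 77 - 16 = 61
Final answer: 61


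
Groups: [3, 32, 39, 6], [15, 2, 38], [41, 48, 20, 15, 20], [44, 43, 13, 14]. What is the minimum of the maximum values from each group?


Find max of each group:
  Group 1: [3, 32, 39, 6] -> max = 39
  Group 2: [15, 2, 38] -> max = 38
  Group 3: [41, 48, 20, 15, 20] -> max = 48
  Group 4: [44, 43, 13, 14] -> max = 44
Maxes: [39, 38, 48, 44]
Minimum of maxes = 38
Final answer: 38


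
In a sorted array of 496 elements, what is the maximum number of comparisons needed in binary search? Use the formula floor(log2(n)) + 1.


Binary search halves the search space each step.
Maximum comparisons = floor(log2(496)) + 1
log2(496) = 8.9542
floor(log2(496)) = 8, so 8 + 1 = 9
Final answer: 9


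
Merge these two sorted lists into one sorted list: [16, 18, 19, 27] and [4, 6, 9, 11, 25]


List A: [16, 18, 19, 27]
List B: [4, 6, 9, 11, 25]
Repeatedly compare the front elements and take the smaller:
  16 vs 4 -> take 4
  16 vs 6 -> take 6
  16 vs 9 -> take 9
  16 vs 11 -> take 11
  16 vs 25 -> take 16
  18 vs 25 -> take 18
  19 vs 25 -> take 19
  27 vs 25 -> take 25
  B is exhausted; append the rest of A: [27]
Final answer: [4, 6, 9, 11, 16, 18, 19, 25, 27]


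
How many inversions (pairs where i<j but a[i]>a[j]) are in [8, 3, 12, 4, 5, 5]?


For each element, count the later elements that are smaller than it:
  8 (index 0): smaller elements after it = [3, 4, 5, 5] -> 4
  3 (index 1): smaller elements after it = [] -> 0
  12 (index 2): smaller elements after it = [4, 5, 5] -> 3
  4 (index 3): smaller elements after it = [] -> 0
  5 (index 4): smaller elements after it = [] -> 0
Total inversions = 4 + 0 + 3 + 0 + 0 = 7
Final answer: 7


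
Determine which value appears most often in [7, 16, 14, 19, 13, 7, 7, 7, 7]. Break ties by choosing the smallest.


Count the frequency of each value:
  7 appears 5 time(s)
  13 appears 1 time(s)
  14 appears 1 time(s)
  16 appears 1 time(s)
  19 appears 1 time(s)
Maximum frequency is 5.
Only 7 reaches that frequency, so it is the mode.
Final answer: 7


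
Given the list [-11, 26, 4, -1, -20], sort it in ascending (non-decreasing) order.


Original list: [-11, 26, 4, -1, -20]
Repeatedly take the smallest remaining element:
  Remaining [-11, 26, 4, -1, -20] -> smallest is -20
  Remaining [-11, 26, 4, -1] -> smallest is -11
  Remaining [26, 4, -1] -> smallest is -1
  Remaining [26, 4] -> smallest is 4
  Remaining [26] -> smallest is 26
Collecting the picks in order gives the sorted list.
Final answer: [-20, -11, -1, 4, 26]


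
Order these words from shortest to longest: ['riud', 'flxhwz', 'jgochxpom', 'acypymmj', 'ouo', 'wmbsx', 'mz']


Compute lengths:
  'riud' has length 4
  'flxhwz' has length 6
  'jgochxpom' has length 9
  'acypymmj' has length 8
  'ouo' has length 3
  'wmbsx' has length 5
  'mz' has length 2
Lengths in increasing order: 2 < 3 < 4 < 5 < 6 < 8 < 9
Listing the words in that order gives the answer.
Final answer: ['mz', 'ouo', 'riud', 'wmbsx', 'flxhwz', 'acypymmj', 'jgochxpom']


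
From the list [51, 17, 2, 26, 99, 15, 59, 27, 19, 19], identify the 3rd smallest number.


Sort ascending: [2, 15, 17, 19, 19, 26, 27, 51, 59, 99]
The 3rd element (1-indexed) is at index 2.
Value = 17
Final answer: 17


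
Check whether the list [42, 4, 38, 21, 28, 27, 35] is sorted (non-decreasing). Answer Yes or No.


Check consecutive pairs:
  42 <= 4? False
  4 <= 38? True
  38 <= 21? False
  21 <= 28? True
  28 <= 27? False
  27 <= 35? True
3 consecutive pair(s) are out of order, so the list is not sorted.
Final answer: No


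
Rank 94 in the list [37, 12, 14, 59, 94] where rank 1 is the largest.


Sort descending: [94, 59, 37, 14, 12]
Find 94 in the sorted list.
94 is at position 1.
Final answer: 1


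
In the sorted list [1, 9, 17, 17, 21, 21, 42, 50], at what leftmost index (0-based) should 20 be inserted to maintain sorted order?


List is sorted: [1, 9, 17, 17, 21, 21, 42, 50]
We need the leftmost position where 20 can be inserted, i.e. the first index whose element is >= 20 (or the end of the list if none is).
Binary search with low=0, high=8 (0-based indices):
  low=0, high=8, mid=4: a[4]=21 >= 20, so high = 4
  low=0, high=4, mid=2: a[2]=17 < 20, so low = 3
  low=3, high=4, mid=3: a[3]=17 < 20, so low = 4
Now low = high = 4, so the insertion index is 4.
Final answer: 4


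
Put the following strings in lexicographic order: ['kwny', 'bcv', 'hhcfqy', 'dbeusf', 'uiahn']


Compare strings character by character (the first differing letter decides):
  'bcv' < 'dbeusf' since 'b' < 'd' at position 1
  'dbeusf' < 'hhcfqy' since 'd' < 'h' at position 1
  'hhcfqy' < 'kwny' since 'h' < 'k' at position 1
  'kwny' < 'uiahn' since 'k' < 'u' at position 1
Chaining these comparisons gives the alphabetical order.
Final answer: ['bcv', 'dbeusf', 'hhcfqy', 'kwny', 'uiahn']


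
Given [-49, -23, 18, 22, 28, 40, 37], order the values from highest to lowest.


Original list: [-49, -23, 18, 22, 28, 40, 37]
Repeatedly take the largest remaining element:
  Remaining [-49, -23, 18, 22, 28, 40, 37] -> largest is 40
  Remaining [-49, -23, 18, 22, 28, 37] -> largest is 37
  Remaining [-49, -23, 18, 22, 28] -> largest is 28
  Remaining [-49, -23, 18, 22] -> largest is 22
  Remaining [-49, -23, 18] -> largest is 18
  Remaining [-49, -23] -> largest is -23
  Remaining [-49] -> largest is -49
Collecting the picks in order gives the descending list.
Final answer: [40, 37, 28, 22, 18, -23, -49]


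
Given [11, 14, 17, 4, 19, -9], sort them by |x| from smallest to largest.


Compute absolute values:
  |11| = 11
  |14| = 14
  |17| = 17
  |4| = 4
  |19| = 19
  |-9| = 9
Absolute values in increasing order: 4 < 9 < 11 < 14 < 17 < 19
Listing the original numbers in that order gives the answer.
Final answer: [4, -9, 11, 14, 17, 19]


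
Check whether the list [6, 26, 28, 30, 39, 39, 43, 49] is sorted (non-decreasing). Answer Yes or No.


Check consecutive pairs:
  6 <= 26? True
  26 <= 28? True
  28 <= 30? True
  30 <= 39? True
  39 <= 39? True
  39 <= 43? True
  43 <= 49? True
Every consecutive pair is in order, so the list is non-decreasing.
Final answer: Yes


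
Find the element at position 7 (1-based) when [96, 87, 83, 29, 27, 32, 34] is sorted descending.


Sort descending: [96, 87, 83, 34, 32, 29, 27]
The 7th element (1-indexed) is at index 6.
Value = 27
Final answer: 27


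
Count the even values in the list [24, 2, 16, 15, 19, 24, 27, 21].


Check each element:
  24 is even
  2 is even
  16 is even
  15 is odd
  19 is odd
  24 is even
  27 is odd
  21 is odd
Evens: [24, 2, 16, 24]
Count of evens = 4
Final answer: 4


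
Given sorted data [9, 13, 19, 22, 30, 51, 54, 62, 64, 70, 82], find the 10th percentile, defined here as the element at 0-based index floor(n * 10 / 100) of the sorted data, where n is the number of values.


The dataset has n = 11 elements.
Index = floor(11 * 10 / 100) = floor(110 / 100) = floor(1.1) = 1
Counting from index 0 in the sorted data, the element at index 1 is 13.
Final answer: 13


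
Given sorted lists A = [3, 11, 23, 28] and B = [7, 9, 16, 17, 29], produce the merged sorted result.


List A: [3, 11, 23, 28]
List B: [7, 9, 16, 17, 29]
Repeatedly compare the front elements and take the smaller:
  3 vs 7 -> take 3
  11 vs 7 -> take 7
  11 vs 9 -> take 9
  11 vs 16 -> take 11
  23 vs 16 -> take 16
  23 vs 17 -> take 17
  23 vs 29 -> take 23
  28 vs 29 -> take 28
  A is exhausted; append the rest of B: [29]
Final answer: [3, 7, 9, 11, 16, 17, 23, 28, 29]


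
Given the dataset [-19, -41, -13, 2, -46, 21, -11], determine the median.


First, sort the list: [-46, -41, -19, -13, -11, 2, 21]
The list has 7 elements (odd count).
The middle index is 3 (0-based), and the element there is -13.
Final answer: -13


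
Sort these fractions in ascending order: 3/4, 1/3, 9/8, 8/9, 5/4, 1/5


Convert to decimal for comparison:
  3/4 = 0.75
  1/3 = 0.3333
  9/8 = 1.125
  8/9 = 0.8889
  5/4 = 1.25
  1/5 = 0.2
Decimals in increasing order: 0.2 < 0.3333 < 0.75 < 0.8889 < 1.125 < 1.25
Writing each back as its fraction gives the sorted order.
Final answer: 1/5, 1/3, 3/4, 8/9, 9/8, 5/4


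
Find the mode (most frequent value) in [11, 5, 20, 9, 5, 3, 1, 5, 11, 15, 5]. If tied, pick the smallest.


Count the frequency of each value:
  1 appears 1 time(s)
  3 appears 1 time(s)
  5 appears 4 time(s)
  9 appears 1 time(s)
  11 appears 2 time(s)
  15 appears 1 time(s)
  20 appears 1 time(s)
Maximum frequency is 4.
Only 5 reaches that frequency, so it is the mode.
Final answer: 5


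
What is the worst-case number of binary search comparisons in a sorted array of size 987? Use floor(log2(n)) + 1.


Binary search halves the search space each step.
Maximum comparisons = floor(log2(987)) + 1
log2(987) = 9.9469
floor(log2(987)) = 9, so 9 + 1 = 10
Final answer: 10


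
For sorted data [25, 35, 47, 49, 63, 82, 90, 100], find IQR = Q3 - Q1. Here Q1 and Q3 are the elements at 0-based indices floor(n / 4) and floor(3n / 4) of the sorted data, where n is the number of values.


The data has n = 8 elements.
Q1 index = floor(8 / 4) = floor(2) = 2; Q3 index = floor(3 * 8 / 4) = floor(6) = 6
Q1 = element at index 2 = 47
Q3 = element at index 6 = 90
IQR = 90 - 47 = 43
Final answer: 43


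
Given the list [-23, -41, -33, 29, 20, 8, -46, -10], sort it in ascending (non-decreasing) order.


Original list: [-23, -41, -33, 29, 20, 8, -46, -10]
Repeatedly take the smallest remaining element:
  Remaining [-23, -41, -33, 29, 20, 8, -46, -10] -> smallest is -46
  Remaining [-23, -41, -33, 29, 20, 8, -10] -> smallest is -41
  Remaining [-23, -33, 29, 20, 8, -10] -> smallest is -33
  Remaining [-23, 29, 20, 8, -10] -> smallest is -23
  Remaining [29, 20, 8, -10] -> smallest is -10
  Remaining [29, 20, 8] -> smallest is 8
  Remaining [29, 20] -> smallest is 20
  Remaining [29] -> smallest is 29
Collecting the picks in order gives the sorted list.
Final answer: [-46, -41, -33, -23, -10, 8, 20, 29]


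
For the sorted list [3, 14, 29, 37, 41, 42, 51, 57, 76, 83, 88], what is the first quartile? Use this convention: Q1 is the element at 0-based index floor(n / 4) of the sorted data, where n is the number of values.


The list has n = 11 elements.
Q1 index = floor(11 / 4) = floor(2.75) = 2
Counting from index 0 in the sorted data, the element at index 2 is 29.
Final answer: 29


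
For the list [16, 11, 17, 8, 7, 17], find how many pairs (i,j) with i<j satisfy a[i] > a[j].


For each element, count the later elements that are smaller than it:
  16 (index 0): smaller elements after it = [11, 8, 7] -> 3
  11 (index 1): smaller elements after it = [8, 7] -> 2
  17 (index 2): smaller elements after it = [8, 7] -> 2
  8 (index 3): smaller elements after it = [7] -> 1
  7 (index 4): smaller elements after it = [] -> 0
Total inversions = 3 + 2 + 2 + 1 + 0 = 8
Final answer: 8


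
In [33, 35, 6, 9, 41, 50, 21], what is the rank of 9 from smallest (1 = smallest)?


Sort ascending: [6, 9, 21, 33, 35, 41, 50]
Find 9 in the sorted list.
9 is at position 2 (1-indexed).
Final answer: 2


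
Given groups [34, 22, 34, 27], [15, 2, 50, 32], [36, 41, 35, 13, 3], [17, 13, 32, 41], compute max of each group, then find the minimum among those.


Find max of each group:
  Group 1: [34, 22, 34, 27] -> max = 34
  Group 2: [15, 2, 50, 32] -> max = 50
  Group 3: [36, 41, 35, 13, 3] -> max = 41
  Group 4: [17, 13, 32, 41] -> max = 41
Maxes: [34, 50, 41, 41]
Minimum of maxes = 34
Final answer: 34


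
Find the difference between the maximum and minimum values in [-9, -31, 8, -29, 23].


Maximum value: 23
Minimum value: -31
Range = 23 - (-31) = 54
Final answer: 54


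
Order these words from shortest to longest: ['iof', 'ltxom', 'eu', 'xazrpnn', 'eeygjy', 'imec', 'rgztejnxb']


Compute lengths:
  'iof' has length 3
  'ltxom' has length 5
  'eu' has length 2
  'xazrpnn' has length 7
  'eeygjy' has length 6
  'imec' has length 4
  'rgztejnxb' has length 9
Lengths in increasing order: 2 < 3 < 4 < 5 < 6 < 7 < 9
Listing the words in that order gives the answer.
Final answer: ['eu', 'iof', 'imec', 'ltxom', 'eeygjy', 'xazrpnn', 'rgztejnxb']


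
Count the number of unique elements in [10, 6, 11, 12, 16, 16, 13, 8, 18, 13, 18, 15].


List all unique values:
Distinct values: [6, 8, 10, 11, 12, 13, 15, 16, 18]
Count = 9
Final answer: 9


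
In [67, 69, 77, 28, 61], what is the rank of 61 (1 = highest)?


Sort descending: [77, 69, 67, 61, 28]
Find 61 in the sorted list.
61 is at position 4.
Final answer: 4


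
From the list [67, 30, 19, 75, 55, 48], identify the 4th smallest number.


Sort ascending: [19, 30, 48, 55, 67, 75]
The 4th element (1-indexed) is at index 3.
Value = 55
Final answer: 55


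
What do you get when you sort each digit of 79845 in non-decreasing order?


The number 79845 has digits: 7, 9, 8, 4, 5
Sorted: 4, 5, 7, 8, 9
Joining the sorted digits gives the result.
Final answer: 45789


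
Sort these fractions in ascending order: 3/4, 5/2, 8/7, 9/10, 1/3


Convert to decimal for comparison:
  3/4 = 0.75
  5/2 = 2.5
  8/7 = 1.1429
  9/10 = 0.9
  1/3 = 0.3333
Decimals in increasing order: 0.3333 < 0.75 < 0.9 < 1.1429 < 2.5
Writing each back as its fraction gives the sorted order.
Final answer: 1/3, 3/4, 9/10, 8/7, 5/2


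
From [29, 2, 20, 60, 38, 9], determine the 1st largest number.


Sort descending: [60, 38, 29, 20, 9, 2]
The 1st element (1-indexed) is at index 0.
Value = 60
Final answer: 60


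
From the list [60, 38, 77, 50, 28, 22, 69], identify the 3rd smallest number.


Sort ascending: [22, 28, 38, 50, 60, 69, 77]
The 3rd element (1-indexed) is at index 2.
Value = 38
Final answer: 38


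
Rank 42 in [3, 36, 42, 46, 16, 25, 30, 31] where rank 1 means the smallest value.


Sort ascending: [3, 16, 25, 30, 31, 36, 42, 46]
Find 42 in the sorted list.
42 is at position 7 (1-indexed).
Final answer: 7


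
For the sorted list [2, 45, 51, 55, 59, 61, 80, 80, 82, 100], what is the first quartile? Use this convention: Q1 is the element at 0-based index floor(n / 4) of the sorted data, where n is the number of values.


The list has n = 10 elements.
Q1 index = floor(10 / 4) = floor(2.5) = 2
Counting from index 0 in the sorted data, the element at index 2 is 51.
Final answer: 51


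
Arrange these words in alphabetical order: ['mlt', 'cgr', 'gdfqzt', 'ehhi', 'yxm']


Compare strings character by character (the first differing letter decides):
  'cgr' < 'ehhi' since 'c' < 'e' at position 1
  'ehhi' < 'gdfqzt' since 'e' < 'g' at position 1
  'gdfqzt' < 'mlt' since 'g' < 'm' at position 1
  'mlt' < 'yxm' since 'm' < 'y' at position 1
Chaining these comparisons gives the alphabetical order.
Final answer: ['cgr', 'ehhi', 'gdfqzt', 'mlt', 'yxm']


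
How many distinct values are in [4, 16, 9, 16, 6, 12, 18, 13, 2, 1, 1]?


List all unique values:
Distinct values: [1, 2, 4, 6, 9, 12, 13, 16, 18]
Count = 9
Final answer: 9


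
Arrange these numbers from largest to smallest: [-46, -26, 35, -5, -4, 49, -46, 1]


Original list: [-46, -26, 35, -5, -4, 49, -46, 1]
Repeatedly take the largest remaining element:
  Remaining [-46, -26, 35, -5, -4, 49, -46, 1] -> largest is 49
  Remaining [-46, -26, 35, -5, -4, -46, 1] -> largest is 35
  Remaining [-46, -26, -5, -4, -46, 1] -> largest is 1
  Remaining [-46, -26, -5, -4, -46] -> largest is -4
  Remaining [-46, -26, -5, -46] -> largest is -5
  Remaining [-46, -26, -46] -> largest is -26
  Remaining [-46, -46] -> largest is -46
  Remaining [-46] -> largest is -46
Collecting the picks in order gives the descending list.
Final answer: [49, 35, 1, -4, -5, -26, -46, -46]


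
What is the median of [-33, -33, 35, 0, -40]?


First, sort the list: [-40, -33, -33, 0, 35]
The list has 5 elements (odd count).
The middle index is 2 (0-based), and the element there is -33.
Final answer: -33


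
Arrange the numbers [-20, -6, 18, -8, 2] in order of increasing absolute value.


Compute absolute values:
  |-20| = 20
  |-6| = 6
  |18| = 18
  |-8| = 8
  |2| = 2
Absolute values in increasing order: 2 < 6 < 8 < 18 < 20
Listing the original numbers in that order gives the answer.
Final answer: [2, -6, -8, 18, -20]


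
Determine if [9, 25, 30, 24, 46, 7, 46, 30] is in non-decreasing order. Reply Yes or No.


Check consecutive pairs:
  9 <= 25? True
  25 <= 30? True
  30 <= 24? False
  24 <= 46? True
  46 <= 7? False
  7 <= 46? True
  46 <= 30? False
3 consecutive pair(s) are out of order, so the list is not sorted.
Final answer: No


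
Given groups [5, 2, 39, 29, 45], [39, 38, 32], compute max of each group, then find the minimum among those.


Find max of each group:
  Group 1: [5, 2, 39, 29, 45] -> max = 45
  Group 2: [39, 38, 32] -> max = 39
Maxes: [45, 39]
Minimum of maxes = 39
Final answer: 39


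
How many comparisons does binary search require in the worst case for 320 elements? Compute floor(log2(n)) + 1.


Binary search halves the search space each step.
Maximum comparisons = floor(log2(320)) + 1
log2(320) = 8.3219
floor(log2(320)) = 8, so 8 + 1 = 9
Final answer: 9


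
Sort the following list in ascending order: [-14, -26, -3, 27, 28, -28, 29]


Original list: [-14, -26, -3, 27, 28, -28, 29]
Repeatedly take the smallest remaining element:
  Remaining [-14, -26, -3, 27, 28, -28, 29] -> smallest is -28
  Remaining [-14, -26, -3, 27, 28, 29] -> smallest is -26
  Remaining [-14, -3, 27, 28, 29] -> smallest is -14
  Remaining [-3, 27, 28, 29] -> smallest is -3
  Remaining [27, 28, 29] -> smallest is 27
  Remaining [28, 29] -> smallest is 28
  Remaining [29] -> smallest is 29
Collecting the picks in order gives the sorted list.
Final answer: [-28, -26, -14, -3, 27, 28, 29]


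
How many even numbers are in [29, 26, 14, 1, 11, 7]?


Check each element:
  29 is odd
  26 is even
  14 is even
  1 is odd
  11 is odd
  7 is odd
Evens: [26, 14]
Count of evens = 2
Final answer: 2


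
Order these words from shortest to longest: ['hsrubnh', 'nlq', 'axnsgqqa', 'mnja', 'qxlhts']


Compute lengths:
  'hsrubnh' has length 7
  'nlq' has length 3
  'axnsgqqa' has length 8
  'mnja' has length 4
  'qxlhts' has length 6
Lengths in increasing order: 3 < 4 < 6 < 7 < 8
Listing the words in that order gives the answer.
Final answer: ['nlq', 'mnja', 'qxlhts', 'hsrubnh', 'axnsgqqa']


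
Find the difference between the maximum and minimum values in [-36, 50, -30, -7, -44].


Maximum value: 50
Minimum value: -44
Range = 50 - (-44) = 94
Final answer: 94


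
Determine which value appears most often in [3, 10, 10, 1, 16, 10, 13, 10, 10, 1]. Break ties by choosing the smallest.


Count the frequency of each value:
  1 appears 2 time(s)
  3 appears 1 time(s)
  10 appears 5 time(s)
  13 appears 1 time(s)
  16 appears 1 time(s)
Maximum frequency is 5.
Only 10 reaches that frequency, so it is the mode.
Final answer: 10


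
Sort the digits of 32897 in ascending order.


The number 32897 has digits: 3, 2, 8, 9, 7
Sorted: 2, 3, 7, 8, 9
Joining the sorted digits gives the result.
Final answer: 23789


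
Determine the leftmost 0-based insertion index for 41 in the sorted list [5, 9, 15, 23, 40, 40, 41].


List is sorted: [5, 9, 15, 23, 40, 40, 41]
We need the leftmost position where 41 can be inserted, i.e. the first index whose element is >= 41 (or the end of the list if none is).
Binary search with low=0, high=7 (0-based indices):
  low=0, high=7, mid=3: a[3]=23 < 41, so low = 4
  low=4, high=7, mid=5: a[5]=40 < 41, so low = 6
  low=6, high=7, mid=6: a[6]=41 >= 41, so high = 6
Now low = high = 6, so the insertion index is 6.
Final answer: 6


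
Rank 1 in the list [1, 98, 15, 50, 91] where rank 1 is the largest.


Sort descending: [98, 91, 50, 15, 1]
Find 1 in the sorted list.
1 is at position 5.
Final answer: 5


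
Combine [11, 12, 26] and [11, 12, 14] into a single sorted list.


List A: [11, 12, 26]
List B: [11, 12, 14]
Repeatedly compare the front elements and take the smaller:
  11 vs 11 -> take 11
  12 vs 11 -> take 11
  12 vs 12 -> take 12
  26 vs 12 -> take 12
  26 vs 14 -> take 14
  B is exhausted; append the rest of A: [26]
Final answer: [11, 11, 12, 12, 14, 26]


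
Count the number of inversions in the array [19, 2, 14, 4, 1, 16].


For each element, count the later elements that are smaller than it:
  19 (index 0): smaller elements after it = [2, 14, 4, 1, 16] -> 5
  2 (index 1): smaller elements after it = [1] -> 1
  14 (index 2): smaller elements after it = [4, 1] -> 2
  4 (index 3): smaller elements after it = [1] -> 1
  1 (index 4): smaller elements after it = [] -> 0
Total inversions = 5 + 1 + 2 + 1 + 0 = 9
Final answer: 9


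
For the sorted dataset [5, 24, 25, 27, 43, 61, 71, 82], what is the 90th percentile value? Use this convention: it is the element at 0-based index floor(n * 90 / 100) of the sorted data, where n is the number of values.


The dataset has n = 8 elements.
Index = floor(8 * 90 / 100) = floor(720 / 100) = floor(7.2) = 7
Counting from index 0 in the sorted data, the element at index 7 is 82.
Final answer: 82


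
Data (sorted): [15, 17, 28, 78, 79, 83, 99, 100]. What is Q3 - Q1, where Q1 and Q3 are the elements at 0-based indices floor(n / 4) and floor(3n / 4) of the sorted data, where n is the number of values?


The data has n = 8 elements.
Q1 index = floor(8 / 4) = floor(2) = 2; Q3 index = floor(3 * 8 / 4) = floor(6) = 6
Q1 = element at index 2 = 28
Q3 = element at index 6 = 99
IQR = 99 - 28 = 71
Final answer: 71


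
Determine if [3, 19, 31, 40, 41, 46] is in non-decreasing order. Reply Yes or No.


Check consecutive pairs:
  3 <= 19? True
  19 <= 31? True
  31 <= 40? True
  40 <= 41? True
  41 <= 46? True
Every consecutive pair is in order, so the list is non-decreasing.
Final answer: Yes


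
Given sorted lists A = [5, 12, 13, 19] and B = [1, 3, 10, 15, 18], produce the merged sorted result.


List A: [5, 12, 13, 19]
List B: [1, 3, 10, 15, 18]
Repeatedly compare the front elements and take the smaller:
  5 vs 1 -> take 1
  5 vs 3 -> take 3
  5 vs 10 -> take 5
  12 vs 10 -> take 10
  12 vs 15 -> take 12
  13 vs 15 -> take 13
  19 vs 15 -> take 15
  19 vs 18 -> take 18
  B is exhausted; append the rest of A: [19]
Final answer: [1, 3, 5, 10, 12, 13, 15, 18, 19]


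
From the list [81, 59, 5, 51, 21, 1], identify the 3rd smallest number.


Sort ascending: [1, 5, 21, 51, 59, 81]
The 3rd element (1-indexed) is at index 2.
Value = 21
Final answer: 21


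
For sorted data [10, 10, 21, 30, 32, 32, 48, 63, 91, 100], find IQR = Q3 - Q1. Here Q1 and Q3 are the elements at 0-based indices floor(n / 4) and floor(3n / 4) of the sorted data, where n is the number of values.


The data has n = 10 elements.
Q1 index = floor(10 / 4) = floor(2.5) = 2; Q3 index = floor(3 * 10 / 4) = floor(7.5) = 7
Q1 = element at index 2 = 21
Q3 = element at index 7 = 63
IQR = 63 - 21 = 42
Final answer: 42


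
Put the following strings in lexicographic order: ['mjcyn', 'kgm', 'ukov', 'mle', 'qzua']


Compare strings character by character (the first differing letter decides):
  'kgm' < 'mjcyn' since 'k' < 'm' at position 1
  'mjcyn' < 'mle' since 'j' < 'l' at position 2
  'mle' < 'qzua' since 'm' < 'q' at position 1
  'qzua' < 'ukov' since 'q' < 'u' at position 1
Chaining these comparisons gives the alphabetical order.
Final answer: ['kgm', 'mjcyn', 'mle', 'qzua', 'ukov']


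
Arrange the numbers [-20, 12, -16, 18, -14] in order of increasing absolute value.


Compute absolute values:
  |-20| = 20
  |12| = 12
  |-16| = 16
  |18| = 18
  |-14| = 14
Absolute values in increasing order: 12 < 14 < 16 < 18 < 20
Listing the original numbers in that order gives the answer.
Final answer: [12, -14, -16, 18, -20]


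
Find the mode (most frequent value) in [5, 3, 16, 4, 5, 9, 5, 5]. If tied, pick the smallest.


Count the frequency of each value:
  3 appears 1 time(s)
  4 appears 1 time(s)
  5 appears 4 time(s)
  9 appears 1 time(s)
  16 appears 1 time(s)
Maximum frequency is 4.
Only 5 reaches that frequency, so it is the mode.
Final answer: 5


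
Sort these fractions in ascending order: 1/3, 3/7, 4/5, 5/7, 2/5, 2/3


Convert to decimal for comparison:
  1/3 = 0.3333
  3/7 = 0.4286
  4/5 = 0.8
  5/7 = 0.7143
  2/5 = 0.4
  2/3 = 0.6667
Decimals in increasing order: 0.3333 < 0.4 < 0.4286 < 0.6667 < 0.7143 < 0.8
Writing each back as its fraction gives the sorted order.
Final answer: 1/3, 2/5, 3/7, 2/3, 5/7, 4/5


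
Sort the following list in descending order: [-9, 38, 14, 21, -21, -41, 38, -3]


Original list: [-9, 38, 14, 21, -21, -41, 38, -3]
Repeatedly take the largest remaining element:
  Remaining [-9, 38, 14, 21, -21, -41, 38, -3] -> largest is 38
  Remaining [-9, 14, 21, -21, -41, 38, -3] -> largest is 38
  Remaining [-9, 14, 21, -21, -41, -3] -> largest is 21
  Remaining [-9, 14, -21, -41, -3] -> largest is 14
  Remaining [-9, -21, -41, -3] -> largest is -3
  Remaining [-9, -21, -41] -> largest is -9
  Remaining [-21, -41] -> largest is -21
  Remaining [-41] -> largest is -41
Collecting the picks in order gives the descending list.
Final answer: [38, 38, 21, 14, -3, -9, -21, -41]


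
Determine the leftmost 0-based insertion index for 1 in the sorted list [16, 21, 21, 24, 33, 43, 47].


List is sorted: [16, 21, 21, 24, 33, 43, 47]
We need the leftmost position where 1 can be inserted, i.e. the first index whose element is >= 1 (or the end of the list if none is).
Binary search with low=0, high=7 (0-based indices):
  low=0, high=7, mid=3: a[3]=24 >= 1, so high = 3
  low=0, high=3, mid=1: a[1]=21 >= 1, so high = 1
  low=0, high=1, mid=0: a[0]=16 >= 1, so high = 0
Now low = high = 0, so the insertion index is 0.
Final answer: 0


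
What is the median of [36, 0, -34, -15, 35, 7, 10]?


First, sort the list: [-34, -15, 0, 7, 10, 35, 36]
The list has 7 elements (odd count).
The middle index is 3 (0-based), and the element there is 7.
Final answer: 7


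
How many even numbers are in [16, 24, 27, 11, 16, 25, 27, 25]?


Check each element:
  16 is even
  24 is even
  27 is odd
  11 is odd
  16 is even
  25 is odd
  27 is odd
  25 is odd
Evens: [16, 24, 16]
Count of evens = 3
Final answer: 3


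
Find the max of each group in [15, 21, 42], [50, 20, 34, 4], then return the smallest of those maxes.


Find max of each group:
  Group 1: [15, 21, 42] -> max = 42
  Group 2: [50, 20, 34, 4] -> max = 50
Maxes: [42, 50]
Minimum of maxes = 42
Final answer: 42


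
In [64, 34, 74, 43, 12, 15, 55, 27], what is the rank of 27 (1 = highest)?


Sort descending: [74, 64, 55, 43, 34, 27, 15, 12]
Find 27 in the sorted list.
27 is at position 6.
Final answer: 6


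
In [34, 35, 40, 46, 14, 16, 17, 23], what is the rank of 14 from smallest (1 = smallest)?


Sort ascending: [14, 16, 17, 23, 34, 35, 40, 46]
Find 14 in the sorted list.
14 is at position 1 (1-indexed).
Final answer: 1


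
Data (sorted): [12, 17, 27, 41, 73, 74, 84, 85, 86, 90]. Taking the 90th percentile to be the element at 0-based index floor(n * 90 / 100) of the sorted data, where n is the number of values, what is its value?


The dataset has n = 10 elements.
Index = floor(10 * 90 / 100) = floor(900 / 100) = floor(9) = 9
Counting from index 0 in the sorted data, the element at index 9 is 90.
Final answer: 90


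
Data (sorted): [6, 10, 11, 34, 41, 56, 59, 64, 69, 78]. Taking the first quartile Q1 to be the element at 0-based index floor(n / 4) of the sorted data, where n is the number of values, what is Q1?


The list has n = 10 elements.
Q1 index = floor(10 / 4) = floor(2.5) = 2
Counting from index 0 in the sorted data, the element at index 2 is 11.
Final answer: 11


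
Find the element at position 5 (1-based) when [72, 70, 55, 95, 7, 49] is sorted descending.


Sort descending: [95, 72, 70, 55, 49, 7]
The 5th element (1-indexed) is at index 4.
Value = 49
Final answer: 49


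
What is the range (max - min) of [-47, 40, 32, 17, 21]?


Maximum value: 40
Minimum value: -47
Range = 40 - (-47) = 87
Final answer: 87


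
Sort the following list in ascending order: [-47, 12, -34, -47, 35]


Original list: [-47, 12, -34, -47, 35]
Repeatedly take the smallest remaining element:
  Remaining [-47, 12, -34, -47, 35] -> smallest is -47
  Remaining [12, -34, -47, 35] -> smallest is -47
  Remaining [12, -34, 35] -> smallest is -34
  Remaining [12, 35] -> smallest is 12
  Remaining [35] -> smallest is 35
Collecting the picks in order gives the sorted list.
Final answer: [-47, -47, -34, 12, 35]


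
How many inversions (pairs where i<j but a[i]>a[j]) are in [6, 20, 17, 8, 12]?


For each element, count the later elements that are smaller than it:
  6 (index 0): smaller elements after it = [] -> 0
  20 (index 1): smaller elements after it = [17, 8, 12] -> 3
  17 (index 2): smaller elements after it = [8, 12] -> 2
  8 (index 3): smaller elements after it = [] -> 0
Total inversions = 0 + 3 + 2 + 0 = 5
Final answer: 5


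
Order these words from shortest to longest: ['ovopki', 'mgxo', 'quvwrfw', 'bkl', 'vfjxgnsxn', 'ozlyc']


Compute lengths:
  'ovopki' has length 6
  'mgxo' has length 4
  'quvwrfw' has length 7
  'bkl' has length 3
  'vfjxgnsxn' has length 9
  'ozlyc' has length 5
Lengths in increasing order: 3 < 4 < 5 < 6 < 7 < 9
Listing the words in that order gives the answer.
Final answer: ['bkl', 'mgxo', 'ozlyc', 'ovopki', 'quvwrfw', 'vfjxgnsxn']


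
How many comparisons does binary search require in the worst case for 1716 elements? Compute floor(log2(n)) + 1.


Binary search halves the search space each step.
Maximum comparisons = floor(log2(1716)) + 1
log2(1716) = 10.7448
floor(log2(1716)) = 10, so 10 + 1 = 11
Final answer: 11
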